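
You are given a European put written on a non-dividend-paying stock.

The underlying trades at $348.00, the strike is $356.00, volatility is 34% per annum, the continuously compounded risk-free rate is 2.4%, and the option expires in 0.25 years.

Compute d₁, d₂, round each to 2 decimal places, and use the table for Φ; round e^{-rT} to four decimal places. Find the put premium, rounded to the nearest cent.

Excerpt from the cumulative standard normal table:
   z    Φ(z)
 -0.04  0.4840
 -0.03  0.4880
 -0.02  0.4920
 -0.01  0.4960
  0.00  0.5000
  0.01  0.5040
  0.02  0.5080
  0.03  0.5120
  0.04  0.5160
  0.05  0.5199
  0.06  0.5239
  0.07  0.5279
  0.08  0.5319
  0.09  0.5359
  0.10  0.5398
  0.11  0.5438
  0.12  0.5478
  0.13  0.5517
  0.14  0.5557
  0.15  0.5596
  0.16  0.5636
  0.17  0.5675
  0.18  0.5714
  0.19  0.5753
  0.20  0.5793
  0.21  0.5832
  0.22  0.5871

σ√T = 0.34 × 0.5000 = 0.1700
d₁ = [ln(348/356) + (0.024 + 0.34²/2)·0.25] / 0.1700 = [-0.0227 + 0.0205] / 0.1700 = -0.0134 which rounds to -0.01
d₂ = d₁ − σ√T = -0.0134 − 0.1700 = -0.1834 which rounds to -0.18
e^(−rT) = e^(−0.024·0.25) = 0.9940
N(−d₂) = N(0.18) = 0.5714;  N(−d₁) = N(0.01) = 0.5040
P = 356·0.9940·0.5714 − 348·0.5040 = 202.1979 − 175.3920 = 26.8059

$26.81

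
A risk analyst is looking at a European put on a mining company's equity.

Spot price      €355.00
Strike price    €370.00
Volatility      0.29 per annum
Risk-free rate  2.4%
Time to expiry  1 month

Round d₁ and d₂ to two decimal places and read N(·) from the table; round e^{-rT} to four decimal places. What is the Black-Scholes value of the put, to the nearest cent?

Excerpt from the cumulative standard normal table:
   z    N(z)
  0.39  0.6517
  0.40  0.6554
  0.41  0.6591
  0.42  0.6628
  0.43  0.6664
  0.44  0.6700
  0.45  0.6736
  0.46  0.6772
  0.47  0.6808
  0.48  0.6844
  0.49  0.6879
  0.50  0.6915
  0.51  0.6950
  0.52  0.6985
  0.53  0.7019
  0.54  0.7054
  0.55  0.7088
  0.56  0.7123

€20.06

σ√T = 0.29 × 0.2887 = 0.0837
ln(S/K) + (r + σ²/2)T = ln(355/370) + (0.024 + 0.29²/2)·0.08333 = -0.0414 + 0.0055 = -0.0359
d₁ = -0.0359 / 0.0837 = -0.4286 ≈ -0.43
d₂ = d₁ − σ√T = -0.4286 − 0.0837 = -0.5123 ≈ -0.51
e^(−rT) = e^(−0.024·0.08333) = 0.9980
P = 370·0.9980·N(0.51) − 355·N(0.43) = 370·0.9980·0.6950 − 355·0.6664 = 256.6357 − 236.5720 = 20.0637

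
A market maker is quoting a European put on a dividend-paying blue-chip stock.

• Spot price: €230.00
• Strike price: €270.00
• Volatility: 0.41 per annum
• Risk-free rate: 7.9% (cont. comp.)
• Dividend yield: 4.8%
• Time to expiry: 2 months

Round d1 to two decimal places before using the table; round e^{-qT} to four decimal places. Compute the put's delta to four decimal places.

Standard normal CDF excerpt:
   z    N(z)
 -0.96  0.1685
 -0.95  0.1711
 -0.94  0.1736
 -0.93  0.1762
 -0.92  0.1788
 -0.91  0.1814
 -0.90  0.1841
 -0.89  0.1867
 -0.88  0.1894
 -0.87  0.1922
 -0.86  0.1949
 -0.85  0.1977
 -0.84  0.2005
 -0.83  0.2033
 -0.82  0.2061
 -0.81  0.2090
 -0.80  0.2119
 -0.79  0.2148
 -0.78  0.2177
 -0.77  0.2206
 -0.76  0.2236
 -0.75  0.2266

σ√T = 0.41 × 0.4082 = 0.1674
d₁ = [ln(230/270) + (0.079 − 0.048 + 0.41²/2)·0.1667] / 0.1674 = [-0.1603 + 0.0192] / 0.1674 = -0.8434 ≈ -0.84
N(d₁) = N(-0.84) = 0.2005
Δ_put = e^(−qT)·(N(d₁) − 1) = 0.9920·(0.2005 − 1) = -0.7931

-0.7931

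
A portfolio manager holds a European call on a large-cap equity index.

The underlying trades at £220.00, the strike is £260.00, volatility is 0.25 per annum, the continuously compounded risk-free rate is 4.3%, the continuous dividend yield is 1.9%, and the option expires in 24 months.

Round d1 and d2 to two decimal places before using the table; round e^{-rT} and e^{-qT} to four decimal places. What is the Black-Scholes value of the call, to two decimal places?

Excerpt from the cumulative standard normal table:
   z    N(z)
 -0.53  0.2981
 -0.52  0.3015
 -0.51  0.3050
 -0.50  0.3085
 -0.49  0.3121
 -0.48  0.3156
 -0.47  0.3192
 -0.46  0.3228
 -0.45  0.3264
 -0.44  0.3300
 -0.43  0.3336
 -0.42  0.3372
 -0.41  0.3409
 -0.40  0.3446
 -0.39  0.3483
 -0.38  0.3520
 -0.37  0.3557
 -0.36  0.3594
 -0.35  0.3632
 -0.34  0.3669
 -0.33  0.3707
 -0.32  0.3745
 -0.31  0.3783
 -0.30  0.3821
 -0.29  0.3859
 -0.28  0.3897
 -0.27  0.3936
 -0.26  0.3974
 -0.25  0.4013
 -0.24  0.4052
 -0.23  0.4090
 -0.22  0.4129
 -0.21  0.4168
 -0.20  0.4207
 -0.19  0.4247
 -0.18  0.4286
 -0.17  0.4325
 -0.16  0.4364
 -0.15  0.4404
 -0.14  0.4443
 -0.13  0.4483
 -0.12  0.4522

T = 2;  σ√T = 0.3536
d₁ = [ln(220/260) + (0.043 − 0.019 + 0.25²/2)·2] / 0.3536 = [-0.1671 + 0.1105] / 0.3536 = -0.1600 which rounds to -0.16
d₂ = d₁ − σ√T = -0.1600 − 0.3536 = -0.5135 which rounds to -0.51
e^(−qT) = e^(−0.019·2) = 0.9627;  e^(−rT) = e^(−0.043·2) = 0.9176
C = 220·0.9627·N(-0.16) − 260·0.9176·N(-0.51) = 220·0.9627·0.4364 − 260·0.9176·0.3050 = 92.4269 − 72.7657 = 19.6612

£19.66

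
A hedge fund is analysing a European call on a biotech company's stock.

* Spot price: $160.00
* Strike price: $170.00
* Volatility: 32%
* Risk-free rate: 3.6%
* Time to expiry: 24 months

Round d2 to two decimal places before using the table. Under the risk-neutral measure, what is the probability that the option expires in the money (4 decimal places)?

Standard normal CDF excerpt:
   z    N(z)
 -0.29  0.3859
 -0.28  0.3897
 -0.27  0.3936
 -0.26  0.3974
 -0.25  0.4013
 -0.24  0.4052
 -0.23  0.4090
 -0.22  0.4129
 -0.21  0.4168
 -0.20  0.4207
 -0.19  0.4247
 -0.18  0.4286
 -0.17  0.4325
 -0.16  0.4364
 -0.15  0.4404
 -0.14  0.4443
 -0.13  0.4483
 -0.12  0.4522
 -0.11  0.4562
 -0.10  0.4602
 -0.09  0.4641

σ√T = 0.32·√2 = 0.4525
ln(S/K) + (r + σ²/2)T = ln(160/170) + (0.036 + 0.32²/2)·2 = -0.0606 + 0.1744 = 0.1138
d₁ = 0.1138 / 0.4525 = 0.2514 → 0.25
d₂ = d₁ − σ√T = 0.2514 − 0.4525 = -0.2011 → -0.20
Risk-neutral Pr[S_T > K] = N(d₂) = N(-0.20) = 0.4207

0.4207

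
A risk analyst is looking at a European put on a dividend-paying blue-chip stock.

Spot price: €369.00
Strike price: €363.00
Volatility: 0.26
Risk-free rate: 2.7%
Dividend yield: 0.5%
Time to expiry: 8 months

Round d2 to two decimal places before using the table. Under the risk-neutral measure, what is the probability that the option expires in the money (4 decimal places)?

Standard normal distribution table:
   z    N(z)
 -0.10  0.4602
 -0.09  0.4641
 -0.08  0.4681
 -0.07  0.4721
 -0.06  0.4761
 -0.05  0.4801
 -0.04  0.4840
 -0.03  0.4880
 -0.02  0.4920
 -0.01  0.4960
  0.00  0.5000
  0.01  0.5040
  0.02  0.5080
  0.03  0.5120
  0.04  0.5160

σ√T = 0.26 × 0.8165 = 0.2123
d₁ = [ln(369/363) + (0.027 − 0.005 + 0.26²/2)·0.6667] / 0.2123 = [0.0164 + 0.0372] / 0.2123 = 0.2525 ≈ 0.25
d₂ = d₁ − σ√T = 0.2525 − 0.2123 = 0.0402 ≈ 0.04
Pr(exercise) under Q = N(−d₂) = N(-0.04) = 0.4840

0.4840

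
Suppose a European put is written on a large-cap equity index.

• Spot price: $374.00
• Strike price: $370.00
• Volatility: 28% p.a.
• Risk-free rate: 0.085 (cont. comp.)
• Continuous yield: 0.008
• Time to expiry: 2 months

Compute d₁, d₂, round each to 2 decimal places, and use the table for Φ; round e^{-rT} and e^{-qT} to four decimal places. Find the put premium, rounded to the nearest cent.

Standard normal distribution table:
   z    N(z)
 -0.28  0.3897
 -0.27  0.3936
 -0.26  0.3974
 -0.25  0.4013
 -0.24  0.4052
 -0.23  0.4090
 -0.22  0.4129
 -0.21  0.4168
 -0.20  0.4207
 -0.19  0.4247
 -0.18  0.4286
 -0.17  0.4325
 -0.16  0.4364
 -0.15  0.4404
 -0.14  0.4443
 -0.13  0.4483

σ√T = 0.28·√0.1667 = 0.1143
d₁ = [ln(374/370) + (0.085 − 0.008 + 0.28²/2)·0.1667] / 0.1143 = [0.0108 + 0.0194] / 0.1143 = 0.2635 ≈ 0.26
d₂ = d₁ − σ√T = 0.2635 − 0.1143 = 0.1492 ≈ 0.15
exp(−qT) = exp(−0.008·0.1667) = 0.9987;  exp(−rT) = exp(−0.085·0.1667) = 0.9859
N(−d₂) = N(-0.15) = 0.4404;  N(−d₁) = N(-0.26) = 0.3974
P = 370·0.9859·0.4404 − 374·0.9987·0.3974 = 160.6504 − 148.4344 = 12.2160

$12.22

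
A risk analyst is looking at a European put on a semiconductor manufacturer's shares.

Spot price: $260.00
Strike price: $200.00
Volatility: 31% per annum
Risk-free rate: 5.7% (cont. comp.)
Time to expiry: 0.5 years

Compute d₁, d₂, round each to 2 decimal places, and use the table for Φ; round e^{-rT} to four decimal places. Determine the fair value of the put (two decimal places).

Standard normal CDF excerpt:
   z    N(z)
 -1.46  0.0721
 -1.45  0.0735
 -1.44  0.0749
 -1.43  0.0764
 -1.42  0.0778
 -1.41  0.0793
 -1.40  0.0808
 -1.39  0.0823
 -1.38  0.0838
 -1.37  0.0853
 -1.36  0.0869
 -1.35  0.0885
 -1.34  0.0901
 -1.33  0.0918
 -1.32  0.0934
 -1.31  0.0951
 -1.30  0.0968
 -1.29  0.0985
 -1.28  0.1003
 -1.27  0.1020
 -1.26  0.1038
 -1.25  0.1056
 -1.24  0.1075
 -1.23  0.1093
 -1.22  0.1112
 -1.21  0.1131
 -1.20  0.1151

σ√T = 0.31·√0.5 = 0.2192
d₁ = [ln(260/200) + (0.057 + ½·0.31²)·0.5] / (σ√T) = (0.2624 + 0.0525) / 0.2192 = 1.4365 ⇒ 1.44
d₂ = 1.4365 − 0.2192 = 1.2173 ⇒ 1.22
e^(−rT) = e^(−0.057·0.5) = 0.9719
P = 200·0.9719·N(-1.22) − 260·N(-1.44) = 200·0.9719·0.1112 − 260·0.0749 = 21.6151 − 19.4740 = 2.1411

$2.14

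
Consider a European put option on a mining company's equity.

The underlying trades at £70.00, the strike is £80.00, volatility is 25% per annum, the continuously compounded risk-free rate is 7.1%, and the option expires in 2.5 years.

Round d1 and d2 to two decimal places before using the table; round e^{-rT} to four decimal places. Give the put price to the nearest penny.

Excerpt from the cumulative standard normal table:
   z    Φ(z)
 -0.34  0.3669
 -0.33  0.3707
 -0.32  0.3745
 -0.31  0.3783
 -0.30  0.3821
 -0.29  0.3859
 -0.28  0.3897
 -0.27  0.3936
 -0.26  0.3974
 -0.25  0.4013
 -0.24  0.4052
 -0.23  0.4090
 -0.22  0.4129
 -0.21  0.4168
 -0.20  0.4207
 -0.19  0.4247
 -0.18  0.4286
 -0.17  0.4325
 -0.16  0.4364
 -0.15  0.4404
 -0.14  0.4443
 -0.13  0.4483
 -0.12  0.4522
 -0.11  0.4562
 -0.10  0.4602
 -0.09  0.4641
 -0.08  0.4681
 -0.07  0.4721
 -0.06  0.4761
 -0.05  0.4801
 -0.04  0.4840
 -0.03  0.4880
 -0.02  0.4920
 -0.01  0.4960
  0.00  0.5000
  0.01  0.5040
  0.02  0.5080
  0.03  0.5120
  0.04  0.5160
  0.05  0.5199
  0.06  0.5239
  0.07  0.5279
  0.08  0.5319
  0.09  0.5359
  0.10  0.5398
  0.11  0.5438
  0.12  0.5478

T = 2.5;  σ√T = 0.3953
d₁ = [ln(70/80) + (0.071 + 0.25²/2)·2.5] / 0.3953 = [-0.1335 + 0.2556] / 0.3953 = 0.3089 which rounds to 0.31
d₂ = d₁ − σ√T = 0.3089 − 0.3953 = -0.0864 which rounds to -0.09
e^(−rT) = e^(−0.071·2.5) = 0.8374
N(−d₂) = N(0.09) = 0.5359;  N(−d₁) = N(-0.31) = 0.3783
P = 80·0.8374·0.5359 − 70·0.3783 = 35.9010 − 26.4810 = 9.4200

£9.42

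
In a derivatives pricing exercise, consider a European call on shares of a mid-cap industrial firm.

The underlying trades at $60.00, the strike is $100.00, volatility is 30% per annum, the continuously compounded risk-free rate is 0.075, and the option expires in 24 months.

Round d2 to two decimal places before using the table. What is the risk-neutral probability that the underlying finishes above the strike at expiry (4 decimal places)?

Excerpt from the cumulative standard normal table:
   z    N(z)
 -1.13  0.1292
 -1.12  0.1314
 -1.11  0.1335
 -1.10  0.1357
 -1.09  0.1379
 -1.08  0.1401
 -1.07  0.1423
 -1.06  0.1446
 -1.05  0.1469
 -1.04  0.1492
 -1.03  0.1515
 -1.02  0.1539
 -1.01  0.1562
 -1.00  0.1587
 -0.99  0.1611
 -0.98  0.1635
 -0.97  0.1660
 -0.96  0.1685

σ√T = 0.3·√2 = 0.4243
d₁ = [ln(60/100) + (0.075 + 0.3²/2)·2] / 0.4243 = [-0.5108 + 0.2400] / 0.4243 = -0.6383 → -0.64
d₂ = d₁ − σ√T = -0.6383 − 0.4243 = -1.0626 → -1.06
Risk-neutral Pr[S_T > K] = N(d₂) = N(-1.06) = 0.1446

0.1446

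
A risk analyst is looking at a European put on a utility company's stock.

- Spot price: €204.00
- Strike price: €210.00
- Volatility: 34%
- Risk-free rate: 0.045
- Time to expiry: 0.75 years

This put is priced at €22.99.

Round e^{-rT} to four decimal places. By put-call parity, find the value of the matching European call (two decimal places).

€23.96

exp(−rT) = exp(−0.045·0.75) = 0.9668
Put-call parity: C − P = S − K·e^(−rT) = 204 − 210·0.9668 = 204 − 203.0280 = 0.9720
C = P + (C − P) = 22.99 + (0.9720) = 23.9620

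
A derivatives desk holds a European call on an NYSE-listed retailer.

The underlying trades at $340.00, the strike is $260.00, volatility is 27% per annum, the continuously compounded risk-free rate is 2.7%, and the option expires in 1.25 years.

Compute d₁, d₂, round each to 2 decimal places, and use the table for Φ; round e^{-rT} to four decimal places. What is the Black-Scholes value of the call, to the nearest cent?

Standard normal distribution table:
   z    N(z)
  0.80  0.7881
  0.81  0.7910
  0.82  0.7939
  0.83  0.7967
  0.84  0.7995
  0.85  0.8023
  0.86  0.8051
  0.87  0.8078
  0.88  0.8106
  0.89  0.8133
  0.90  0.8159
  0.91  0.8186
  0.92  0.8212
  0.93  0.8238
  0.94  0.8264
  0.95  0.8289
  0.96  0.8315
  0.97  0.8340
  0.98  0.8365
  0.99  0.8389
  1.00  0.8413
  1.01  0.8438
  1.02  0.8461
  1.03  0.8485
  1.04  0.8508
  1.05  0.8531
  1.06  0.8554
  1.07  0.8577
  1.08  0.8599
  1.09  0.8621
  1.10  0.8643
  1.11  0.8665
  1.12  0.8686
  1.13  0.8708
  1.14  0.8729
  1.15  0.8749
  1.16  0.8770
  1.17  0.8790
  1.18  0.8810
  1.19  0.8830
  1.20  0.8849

$95.79

σ√T = 0.27 × 1.1180 = 0.3019
ln(S/K) + (r + σ²/2)T = ln(340/260) + (0.027 + 0.27²/2)·1.25 = 0.2683 + 0.0793 = 0.3476
d₁ = 0.3476 / 0.3019 = 1.1514 → 1.15
d₂ = d₁ − σ√T = 1.1514 − 0.3019 = 0.8495 → 0.85
exp(−rT) = exp(−0.027·1.25) = 0.9668
C = 340·N(1.15) − 260·0.9668·N(0.85) = 340·0.8749 − 260·0.9668·0.8023 = 297.4660 − 201.6725 = 95.7935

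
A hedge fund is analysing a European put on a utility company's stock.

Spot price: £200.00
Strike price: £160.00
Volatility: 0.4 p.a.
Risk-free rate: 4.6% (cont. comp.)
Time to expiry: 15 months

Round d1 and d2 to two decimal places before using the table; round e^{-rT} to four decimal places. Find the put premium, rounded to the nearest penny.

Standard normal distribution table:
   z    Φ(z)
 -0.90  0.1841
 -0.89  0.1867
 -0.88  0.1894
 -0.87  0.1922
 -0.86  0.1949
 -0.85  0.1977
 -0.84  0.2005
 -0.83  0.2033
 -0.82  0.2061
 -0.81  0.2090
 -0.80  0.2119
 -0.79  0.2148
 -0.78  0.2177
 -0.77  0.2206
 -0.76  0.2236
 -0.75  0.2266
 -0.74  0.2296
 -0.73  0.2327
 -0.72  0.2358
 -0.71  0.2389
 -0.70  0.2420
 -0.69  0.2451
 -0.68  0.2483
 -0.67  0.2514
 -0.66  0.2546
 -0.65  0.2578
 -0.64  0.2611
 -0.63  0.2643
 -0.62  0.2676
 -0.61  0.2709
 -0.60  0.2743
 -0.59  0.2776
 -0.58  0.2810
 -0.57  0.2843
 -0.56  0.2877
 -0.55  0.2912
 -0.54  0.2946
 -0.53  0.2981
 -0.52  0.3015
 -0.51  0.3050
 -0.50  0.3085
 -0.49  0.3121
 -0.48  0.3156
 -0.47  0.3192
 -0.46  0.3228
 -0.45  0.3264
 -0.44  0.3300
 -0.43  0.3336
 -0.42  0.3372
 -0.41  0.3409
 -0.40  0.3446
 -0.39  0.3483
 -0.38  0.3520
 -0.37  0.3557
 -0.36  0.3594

σ√T = 0.4 × 1.1180 = 0.4472
d₁ = [ln(200/160) + (0.046 + ½·0.4²)·1.25] / (σ√T) = (0.2231 + 0.1575) / 0.4472 = 0.8511 → 0.85
d₂ = 0.8511 − 0.4472 = 0.4039 → 0.40
e^(−rT) = e^(−0.046·1.25) = 0.9441
N(−d₂) = N(-0.40) = 0.3446;  N(−d₁) = N(-0.85) = 0.1977
P = 160·0.9441·0.3446 − 200·0.1977 = 52.0539 − 39.5400 = 12.5139

£12.51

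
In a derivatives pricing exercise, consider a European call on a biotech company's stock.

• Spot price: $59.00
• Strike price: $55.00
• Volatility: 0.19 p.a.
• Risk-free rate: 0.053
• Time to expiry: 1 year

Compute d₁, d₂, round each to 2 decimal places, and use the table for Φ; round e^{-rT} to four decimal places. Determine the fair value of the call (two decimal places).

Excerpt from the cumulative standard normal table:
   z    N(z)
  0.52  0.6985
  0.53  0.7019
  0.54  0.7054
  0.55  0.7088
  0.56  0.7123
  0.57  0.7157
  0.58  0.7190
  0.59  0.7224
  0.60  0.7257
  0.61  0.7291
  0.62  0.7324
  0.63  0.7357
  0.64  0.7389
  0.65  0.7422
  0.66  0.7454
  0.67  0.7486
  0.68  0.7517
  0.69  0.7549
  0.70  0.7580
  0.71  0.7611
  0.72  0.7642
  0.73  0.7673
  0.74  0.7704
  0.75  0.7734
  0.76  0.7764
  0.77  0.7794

T = 1;  σ√T = 0.1900
d₁ = [ln(59/55) + (0.053 + 0.19²/2)·1] / 0.1900 = [0.0702 + 0.0711] / 0.1900 = 0.7434 which rounds to 0.74
d₂ = d₁ − σ√T = 0.7434 − 0.1900 = 0.5534 which rounds to 0.55
exp(−rT) = exp(−0.053·1) = 0.9484
N(d₁) = N(0.74) = 0.7704;  N(d₂) = N(0.55) = 0.7088
C = 59·0.7704 − 55·0.9484·0.7088 = 45.4536 − 36.9724 = 8.4812

$8.48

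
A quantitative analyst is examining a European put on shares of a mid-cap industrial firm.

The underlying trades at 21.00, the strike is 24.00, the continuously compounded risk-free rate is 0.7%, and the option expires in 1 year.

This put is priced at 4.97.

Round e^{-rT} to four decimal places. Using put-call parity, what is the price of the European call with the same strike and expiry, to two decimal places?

exp(−rT) = exp(−0.007·1) = 0.9930
Put-call parity: C − P = S − K·e^(−rT) = 21 − 24·0.9930 = 21 − 23.8320 = -2.8320
C = P + (C − P) = 4.97 + (-2.8320) = 2.1380

2.14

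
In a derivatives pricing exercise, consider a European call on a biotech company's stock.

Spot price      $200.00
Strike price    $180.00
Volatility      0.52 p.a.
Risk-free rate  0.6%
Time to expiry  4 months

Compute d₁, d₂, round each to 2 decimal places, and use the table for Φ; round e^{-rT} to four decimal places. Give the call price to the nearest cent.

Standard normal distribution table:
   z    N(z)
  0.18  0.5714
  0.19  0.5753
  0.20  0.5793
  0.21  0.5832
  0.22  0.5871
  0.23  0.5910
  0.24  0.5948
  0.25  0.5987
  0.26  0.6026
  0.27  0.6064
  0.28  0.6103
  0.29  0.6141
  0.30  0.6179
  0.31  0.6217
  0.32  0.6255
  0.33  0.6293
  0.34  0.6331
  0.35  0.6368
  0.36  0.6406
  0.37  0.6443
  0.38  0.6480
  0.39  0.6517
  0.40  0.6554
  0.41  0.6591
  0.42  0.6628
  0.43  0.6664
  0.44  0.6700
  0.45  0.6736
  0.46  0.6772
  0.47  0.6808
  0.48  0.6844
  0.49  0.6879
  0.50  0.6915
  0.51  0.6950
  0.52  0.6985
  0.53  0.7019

$34.23

σ√T = 0.52·√0.3333 = 0.3002
d₁ = [ln(200/180) + (0.006 + 0.52²/2)·0.3333] / 0.3002 = [0.1054 + 0.0471] / 0.3002 = 0.5077 ⇒ 0.51
d₂ = d₁ − σ√T = 0.5077 − 0.3002 = 0.2075 ⇒ 0.21
exp(−rT) = exp(−0.006·0.3333) = 0.9980
N(d₁) = N(0.51) = 0.6950;  N(d₂) = N(0.21) = 0.5832
C = 200·0.6950 − 180·0.9980·0.5832 = 139.0000 − 104.7660 = 34.2340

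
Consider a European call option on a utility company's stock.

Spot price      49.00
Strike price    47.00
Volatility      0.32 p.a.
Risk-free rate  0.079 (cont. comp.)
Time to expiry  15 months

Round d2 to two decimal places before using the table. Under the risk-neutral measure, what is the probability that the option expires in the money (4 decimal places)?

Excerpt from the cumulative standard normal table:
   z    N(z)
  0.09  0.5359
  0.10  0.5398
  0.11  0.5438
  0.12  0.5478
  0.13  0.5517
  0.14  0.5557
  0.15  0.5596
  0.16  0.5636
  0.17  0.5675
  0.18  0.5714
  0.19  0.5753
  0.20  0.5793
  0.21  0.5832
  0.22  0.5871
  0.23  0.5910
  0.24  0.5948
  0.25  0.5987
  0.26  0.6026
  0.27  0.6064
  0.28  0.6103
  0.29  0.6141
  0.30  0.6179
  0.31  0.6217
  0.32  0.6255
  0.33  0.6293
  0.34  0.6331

0.5832

σ√T = 0.32·√1.25 = 0.3578
ln(S/K) + (r + σ²/2)T = ln(49/47) + (0.079 + 0.32²/2)·1.25 = 0.0417 + 0.1628 = 0.2044
d₁ = 0.2044 / 0.3578 = 0.5714 → 0.57
d₂ = d₁ − σ√T = 0.5714 − 0.3578 = 0.2136 → 0.21
Pr(exercise) under Q = N(d₂) = 0.5832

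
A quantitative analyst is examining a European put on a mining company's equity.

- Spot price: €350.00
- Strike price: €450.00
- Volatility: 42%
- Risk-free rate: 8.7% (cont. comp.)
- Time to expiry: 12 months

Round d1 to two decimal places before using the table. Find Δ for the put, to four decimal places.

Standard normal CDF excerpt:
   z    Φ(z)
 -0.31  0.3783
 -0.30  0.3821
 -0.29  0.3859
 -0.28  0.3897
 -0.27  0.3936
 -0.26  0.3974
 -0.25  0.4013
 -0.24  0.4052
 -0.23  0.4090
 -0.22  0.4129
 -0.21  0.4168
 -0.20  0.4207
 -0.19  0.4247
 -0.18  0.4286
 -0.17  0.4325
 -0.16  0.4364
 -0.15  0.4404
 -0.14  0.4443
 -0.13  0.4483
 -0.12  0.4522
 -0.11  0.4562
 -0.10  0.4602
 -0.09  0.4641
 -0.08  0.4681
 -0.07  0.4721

T = 1;  σ√T = 0.4200
d₁ = [ln(350/450) + (0.087 + ½·0.42²)·1] / (σ√T) = (-0.2513 + 0.1752) / 0.4200 = -0.1812 which rounds to -0.18
N(d₁) = N(-0.18) = 0.4286
Δ_put = N(d₁) − 1 = 0.4286 − 1 = -0.5714

-0.5714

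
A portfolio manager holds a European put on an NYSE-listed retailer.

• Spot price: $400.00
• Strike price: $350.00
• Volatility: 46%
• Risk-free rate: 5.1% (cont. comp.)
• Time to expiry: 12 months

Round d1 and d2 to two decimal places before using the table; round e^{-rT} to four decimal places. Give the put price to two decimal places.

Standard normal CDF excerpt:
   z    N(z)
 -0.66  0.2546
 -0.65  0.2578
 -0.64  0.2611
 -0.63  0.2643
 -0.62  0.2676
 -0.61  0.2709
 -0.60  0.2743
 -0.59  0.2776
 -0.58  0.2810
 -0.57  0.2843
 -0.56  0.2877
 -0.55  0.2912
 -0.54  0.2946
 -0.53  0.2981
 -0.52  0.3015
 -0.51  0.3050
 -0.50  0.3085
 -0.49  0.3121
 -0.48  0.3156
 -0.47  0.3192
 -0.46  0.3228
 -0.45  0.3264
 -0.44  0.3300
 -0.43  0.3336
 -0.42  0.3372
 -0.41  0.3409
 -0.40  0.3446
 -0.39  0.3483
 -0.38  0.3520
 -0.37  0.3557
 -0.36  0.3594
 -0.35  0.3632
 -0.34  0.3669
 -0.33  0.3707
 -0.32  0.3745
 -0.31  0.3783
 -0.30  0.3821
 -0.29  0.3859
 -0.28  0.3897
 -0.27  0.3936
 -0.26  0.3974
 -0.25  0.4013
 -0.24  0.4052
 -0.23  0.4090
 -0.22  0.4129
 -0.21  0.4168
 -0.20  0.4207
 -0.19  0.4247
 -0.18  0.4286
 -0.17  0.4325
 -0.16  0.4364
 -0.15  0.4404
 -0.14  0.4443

$38.13

σ√T = 0.46·√1 = 0.4600
ln(S/K) + (r + σ²/2)T = ln(400/350) + (0.051 + 0.46²/2)·1 = 0.1335 + 0.1568 = 0.2903
d₁ = 0.2903 / 0.4600 = 0.6312 ≈ 0.63
d₂ = d₁ − σ√T = 0.6312 − 0.4600 = 0.1712 ≈ 0.17
e^(−rT) = e^(−0.051·1) = 0.9503
N(−d₂) = N(-0.17) = 0.4325;  N(−d₁) = N(-0.63) = 0.2643
P = 350·0.9503·0.4325 − 400·0.2643 = 143.8517 − 105.7200 = 38.1317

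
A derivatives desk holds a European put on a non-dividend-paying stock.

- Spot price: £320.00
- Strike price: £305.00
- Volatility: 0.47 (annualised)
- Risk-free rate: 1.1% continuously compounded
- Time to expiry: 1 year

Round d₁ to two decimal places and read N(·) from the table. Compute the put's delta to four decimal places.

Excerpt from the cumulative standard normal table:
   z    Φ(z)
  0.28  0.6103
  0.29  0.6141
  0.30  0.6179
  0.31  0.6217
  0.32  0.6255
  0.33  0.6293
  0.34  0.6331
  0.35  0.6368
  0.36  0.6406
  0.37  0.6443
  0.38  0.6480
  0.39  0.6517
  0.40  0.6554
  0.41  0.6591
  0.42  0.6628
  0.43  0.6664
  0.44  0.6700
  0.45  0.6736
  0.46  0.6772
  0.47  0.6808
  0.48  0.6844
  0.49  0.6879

-0.3594

σ√T = 0.47 × 1.0000 = 0.4700
d₁ = [ln(320/305) + (0.011 + 0.47²/2)·1] / 0.4700 = [0.0480 + 0.1214] / 0.4700 = 0.3606 ≈ 0.36
N(d₁) = N(0.36) = 0.6406
Δ_put = N(d₁) − 1 = 0.6406 − 1 = -0.3594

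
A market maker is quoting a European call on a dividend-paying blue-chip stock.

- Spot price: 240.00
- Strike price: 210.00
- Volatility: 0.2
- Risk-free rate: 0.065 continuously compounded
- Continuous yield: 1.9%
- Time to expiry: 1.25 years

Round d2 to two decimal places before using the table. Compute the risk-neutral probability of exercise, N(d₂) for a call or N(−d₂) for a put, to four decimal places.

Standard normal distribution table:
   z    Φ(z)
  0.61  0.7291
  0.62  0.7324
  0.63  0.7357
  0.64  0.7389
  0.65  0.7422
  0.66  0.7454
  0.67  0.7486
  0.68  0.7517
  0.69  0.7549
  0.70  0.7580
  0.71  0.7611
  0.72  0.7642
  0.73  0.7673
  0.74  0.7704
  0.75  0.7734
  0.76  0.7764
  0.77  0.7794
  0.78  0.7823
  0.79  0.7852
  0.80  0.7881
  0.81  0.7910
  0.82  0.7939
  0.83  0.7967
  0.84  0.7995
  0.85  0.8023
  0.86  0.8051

0.7704

T = 1.25;  σ√T = 0.2236
ln(S/K) + (r − q + σ²/2)T = ln(240/210) + (0.065 − 0.019 + 0.2²/2)·1.25 = 0.1335 + 0.0825 = 0.2160
d₁ = 0.2160 / 0.2236 = 0.9661 ≈ 0.97
d₂ = d₁ − σ√T = 0.9661 − 0.2236 = 0.7425 ≈ 0.74
Pr(exercise) under Q = N(d₂) = 0.7704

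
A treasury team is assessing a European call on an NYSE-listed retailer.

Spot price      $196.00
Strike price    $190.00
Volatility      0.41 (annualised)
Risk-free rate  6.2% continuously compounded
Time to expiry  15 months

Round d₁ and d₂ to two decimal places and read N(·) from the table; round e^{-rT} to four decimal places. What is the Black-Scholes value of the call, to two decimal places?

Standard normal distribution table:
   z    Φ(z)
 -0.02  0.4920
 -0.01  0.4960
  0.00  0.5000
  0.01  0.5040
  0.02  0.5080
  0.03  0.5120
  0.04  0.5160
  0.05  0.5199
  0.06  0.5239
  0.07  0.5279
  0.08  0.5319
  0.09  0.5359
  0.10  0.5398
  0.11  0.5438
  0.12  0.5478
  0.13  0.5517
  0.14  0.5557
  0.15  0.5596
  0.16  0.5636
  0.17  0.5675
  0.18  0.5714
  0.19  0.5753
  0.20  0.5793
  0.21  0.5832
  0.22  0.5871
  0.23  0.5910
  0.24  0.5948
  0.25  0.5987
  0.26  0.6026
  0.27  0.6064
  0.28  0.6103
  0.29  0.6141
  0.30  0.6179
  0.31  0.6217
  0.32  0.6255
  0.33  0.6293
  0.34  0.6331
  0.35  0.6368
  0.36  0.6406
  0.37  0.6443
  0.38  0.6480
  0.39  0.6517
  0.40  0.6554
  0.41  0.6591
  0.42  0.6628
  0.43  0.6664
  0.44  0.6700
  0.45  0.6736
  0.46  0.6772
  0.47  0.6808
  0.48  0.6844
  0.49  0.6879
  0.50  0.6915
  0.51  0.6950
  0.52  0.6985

T = 1.25;  σ√T = 0.4584
ln(S/K) + (r + σ²/2)T = ln(196/190) + (0.062 + 0.41²/2)·1.25 = 0.0311 + 0.1826 = 0.2137
d₁ = 0.2137 / 0.4584 = 0.4661 → 0.47
d₂ = d₁ − σ√T = 0.4661 − 0.4584 = 0.0077 → 0.01
exp(−rT) = exp(−0.062·1.25) = 0.9254
C = 196·N(0.47) − 190·0.9254·N(0.01) = 196·0.6808 − 190·0.9254·0.5040 = 133.4368 − 88.6163 = 44.8205

$44.82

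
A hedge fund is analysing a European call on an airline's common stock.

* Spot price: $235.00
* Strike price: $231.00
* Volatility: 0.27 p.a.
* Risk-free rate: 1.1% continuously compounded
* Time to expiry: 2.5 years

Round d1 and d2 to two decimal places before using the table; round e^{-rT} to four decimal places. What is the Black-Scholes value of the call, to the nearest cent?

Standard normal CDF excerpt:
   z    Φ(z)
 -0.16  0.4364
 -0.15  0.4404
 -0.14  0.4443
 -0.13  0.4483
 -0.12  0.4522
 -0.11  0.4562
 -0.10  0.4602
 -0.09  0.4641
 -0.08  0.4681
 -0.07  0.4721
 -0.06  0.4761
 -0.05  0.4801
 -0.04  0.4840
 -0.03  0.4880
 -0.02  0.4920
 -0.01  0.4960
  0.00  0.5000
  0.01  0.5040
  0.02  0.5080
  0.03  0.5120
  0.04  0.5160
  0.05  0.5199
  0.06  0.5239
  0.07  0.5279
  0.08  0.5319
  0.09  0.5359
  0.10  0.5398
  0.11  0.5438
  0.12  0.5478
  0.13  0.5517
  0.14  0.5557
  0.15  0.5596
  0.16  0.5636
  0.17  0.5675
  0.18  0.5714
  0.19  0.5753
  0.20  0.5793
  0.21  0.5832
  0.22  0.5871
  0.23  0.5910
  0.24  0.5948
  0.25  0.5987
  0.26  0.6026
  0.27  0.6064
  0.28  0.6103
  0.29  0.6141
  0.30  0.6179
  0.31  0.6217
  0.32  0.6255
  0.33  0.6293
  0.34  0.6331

σ√T = 0.27·√2.5 = 0.4269
ln(S/K) + (r + σ²/2)T = ln(235/231) + (0.011 + 0.27²/2)·2.5 = 0.0172 + 0.1186 = 0.1358
d₁ = 0.1358 / 0.4269 = 0.3181 ≈ 0.32
d₂ = d₁ − σ√T = 0.3181 − 0.4269 = -0.1088 ≈ -0.11
exp(−rT) = exp(−0.011·2.5) = 0.9729
N(d₁) = N(0.32) = 0.6255;  N(d₂) = N(-0.11) = 0.4562
C = 235·0.6255 − 231·0.9729·0.4562 = 146.9925 − 102.5263 = 44.4662

$44.47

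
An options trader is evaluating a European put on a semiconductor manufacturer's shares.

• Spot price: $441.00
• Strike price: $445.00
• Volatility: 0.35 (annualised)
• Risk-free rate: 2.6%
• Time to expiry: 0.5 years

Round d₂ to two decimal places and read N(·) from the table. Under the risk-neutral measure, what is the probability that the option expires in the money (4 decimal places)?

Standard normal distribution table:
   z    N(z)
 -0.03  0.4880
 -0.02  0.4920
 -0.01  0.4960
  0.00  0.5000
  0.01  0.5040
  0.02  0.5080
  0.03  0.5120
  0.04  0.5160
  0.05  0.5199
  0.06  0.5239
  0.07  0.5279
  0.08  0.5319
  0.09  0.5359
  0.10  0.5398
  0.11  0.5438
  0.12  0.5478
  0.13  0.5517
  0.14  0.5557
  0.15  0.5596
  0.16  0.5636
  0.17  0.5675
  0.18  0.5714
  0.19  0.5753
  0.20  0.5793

σ√T = 0.35·√0.5 = 0.2475
d₁ = [ln(441/445) + (0.026 + 0.35²/2)·0.5] / 0.2475 = [-0.0090 + 0.0436] / 0.2475 = 0.1398 → 0.14
d₂ = d₁ − σ√T = 0.1398 − 0.2475 = -0.1077 → -0.11
Risk-neutral Pr[S_T < K] = N(−d₂) = N(0.11) = 0.5438

0.5438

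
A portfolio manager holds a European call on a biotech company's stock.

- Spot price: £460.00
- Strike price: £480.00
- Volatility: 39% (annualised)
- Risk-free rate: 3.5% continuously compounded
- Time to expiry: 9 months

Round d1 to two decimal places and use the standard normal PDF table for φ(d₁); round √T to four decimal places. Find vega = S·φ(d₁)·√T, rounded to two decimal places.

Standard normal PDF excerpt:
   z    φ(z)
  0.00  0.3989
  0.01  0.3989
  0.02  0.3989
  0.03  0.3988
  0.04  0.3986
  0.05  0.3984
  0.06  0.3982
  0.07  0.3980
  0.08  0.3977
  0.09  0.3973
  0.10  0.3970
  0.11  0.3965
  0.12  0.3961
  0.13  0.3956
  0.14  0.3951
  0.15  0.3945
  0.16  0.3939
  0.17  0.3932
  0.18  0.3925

σ√T = 0.39·√0.75 = 0.3377
d₁ = [ln(460/480) + (0.035 + ½·0.39²)·0.75] / (σ√T) = (-0.0426 + 0.0833) / 0.3377 = 0.1206 → 0.12
√T = √0.75 = 0.8660
φ(d₁) = φ(0.12) = 0.3961
vega = S·φ(d₁)·√T = 460·0.3961·0.8660 = 157.7904

157.79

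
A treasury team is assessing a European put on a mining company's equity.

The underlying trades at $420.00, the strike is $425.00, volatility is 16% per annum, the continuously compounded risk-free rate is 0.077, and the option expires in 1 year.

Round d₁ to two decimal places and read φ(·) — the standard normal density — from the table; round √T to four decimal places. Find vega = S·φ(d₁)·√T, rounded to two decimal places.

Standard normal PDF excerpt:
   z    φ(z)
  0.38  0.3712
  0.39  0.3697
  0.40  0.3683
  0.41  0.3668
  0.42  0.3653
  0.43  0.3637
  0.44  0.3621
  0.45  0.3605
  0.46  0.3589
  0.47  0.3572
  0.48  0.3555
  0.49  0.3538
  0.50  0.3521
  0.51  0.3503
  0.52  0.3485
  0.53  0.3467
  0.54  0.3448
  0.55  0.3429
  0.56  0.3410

148.60

σ√T = 0.16 × 1.0000 = 0.1600
ln(S/K) + (r + σ²/2)T = ln(420/425) + (0.077 + 0.16²/2)·1 = -0.0118 + 0.0898 = 0.0780
d₁ = 0.0780 / 0.1600 = 0.4873 ≈ 0.49
√T = √1 = 1.0000
φ(d₁) = φ(0.49) = 0.3538
vega = S·φ(d₁)·√T = 420·0.3538·1.0000 = 148.5960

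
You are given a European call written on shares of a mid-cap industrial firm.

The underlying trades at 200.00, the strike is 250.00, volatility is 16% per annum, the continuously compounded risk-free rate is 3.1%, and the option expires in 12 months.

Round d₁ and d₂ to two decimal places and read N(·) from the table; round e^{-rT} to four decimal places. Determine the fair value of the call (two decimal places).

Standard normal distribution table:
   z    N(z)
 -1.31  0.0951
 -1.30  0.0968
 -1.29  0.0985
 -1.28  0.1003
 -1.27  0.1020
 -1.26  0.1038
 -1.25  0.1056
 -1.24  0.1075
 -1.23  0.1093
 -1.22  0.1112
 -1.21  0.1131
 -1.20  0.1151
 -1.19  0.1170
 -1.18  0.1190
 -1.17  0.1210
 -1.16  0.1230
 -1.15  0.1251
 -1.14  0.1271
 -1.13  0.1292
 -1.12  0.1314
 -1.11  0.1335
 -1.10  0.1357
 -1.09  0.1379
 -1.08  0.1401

T = 1;  σ√T = 0.1600
d₁ = [ln(200/250) + (0.031 + 0.16²/2)·1] / 0.1600 = [-0.2231 + 0.0438] / 0.1600 = -1.1209 which rounds to -1.12
d₂ = d₁ − σ√T = -1.1209 − 0.1600 = -1.2809 which rounds to -1.28
e^(−rT) = e^(−0.031·1) = 0.9695
C = 200·N(-1.12) − 250·0.9695·N(-1.28) = 200·0.1314 − 250·0.9695·0.1003 = 26.2800 − 24.3102 = 1.9698

1.97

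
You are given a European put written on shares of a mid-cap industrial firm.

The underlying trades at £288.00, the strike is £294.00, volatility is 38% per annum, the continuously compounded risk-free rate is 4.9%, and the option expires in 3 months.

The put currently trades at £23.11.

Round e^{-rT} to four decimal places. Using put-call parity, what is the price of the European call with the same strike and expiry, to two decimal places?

exp(−rT) = exp(−0.049·0.25) = 0.9878
Put-call parity: C − P = S − K·e^(−rT) = 288 − 294·0.9878 = 288 − 290.4132 = -2.4132
C = P + (C − P) = 23.11 + (-2.4132) = 20.6968

£20.70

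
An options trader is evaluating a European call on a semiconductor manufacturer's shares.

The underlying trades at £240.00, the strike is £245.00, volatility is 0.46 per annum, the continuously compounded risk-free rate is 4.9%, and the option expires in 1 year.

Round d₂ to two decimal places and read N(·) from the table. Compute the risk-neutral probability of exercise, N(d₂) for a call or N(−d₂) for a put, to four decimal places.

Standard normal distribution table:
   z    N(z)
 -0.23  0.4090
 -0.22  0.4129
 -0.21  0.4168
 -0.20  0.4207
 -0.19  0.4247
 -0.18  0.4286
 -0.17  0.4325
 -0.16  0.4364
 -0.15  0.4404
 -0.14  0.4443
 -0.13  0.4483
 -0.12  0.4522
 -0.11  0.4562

0.4325

T = 1;  σ√T = 0.4600
d₁ = [ln(240/245) + (0.049 + 0.46²/2)·1] / 0.4600 = [-0.0206 + 0.1548] / 0.4600 = 0.2917 → 0.29
d₂ = d₁ − σ√T = 0.2917 − 0.4600 = -0.1683 → -0.17
Risk-neutral Pr[S_T > K] = N(d₂) = N(-0.17) = 0.4325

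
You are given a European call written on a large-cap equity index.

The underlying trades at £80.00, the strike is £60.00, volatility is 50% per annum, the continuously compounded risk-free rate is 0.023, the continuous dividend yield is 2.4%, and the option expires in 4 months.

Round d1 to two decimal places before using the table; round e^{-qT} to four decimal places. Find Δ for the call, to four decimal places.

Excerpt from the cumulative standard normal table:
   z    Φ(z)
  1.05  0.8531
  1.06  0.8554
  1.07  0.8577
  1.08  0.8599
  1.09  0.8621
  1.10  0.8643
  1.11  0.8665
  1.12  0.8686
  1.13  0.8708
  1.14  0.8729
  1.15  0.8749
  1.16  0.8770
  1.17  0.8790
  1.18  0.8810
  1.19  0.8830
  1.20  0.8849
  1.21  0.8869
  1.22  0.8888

T = 0.3333;  σ√T = 0.2887
ln(S/K) + (r − q + σ²/2)T = ln(80/60) + (0.023 − 0.024 + 0.5²/2)·0.3333 = 0.2877 + 0.0413 = 0.3290
d₁ = 0.3290 / 0.2887 = 1.1397 ⇒ 1.14
N(d₁) = N(1.14) = 0.8729
Δ_call = exp(−qT)·N(d₁) = 0.9920·0.8729 = 0.8659

0.8659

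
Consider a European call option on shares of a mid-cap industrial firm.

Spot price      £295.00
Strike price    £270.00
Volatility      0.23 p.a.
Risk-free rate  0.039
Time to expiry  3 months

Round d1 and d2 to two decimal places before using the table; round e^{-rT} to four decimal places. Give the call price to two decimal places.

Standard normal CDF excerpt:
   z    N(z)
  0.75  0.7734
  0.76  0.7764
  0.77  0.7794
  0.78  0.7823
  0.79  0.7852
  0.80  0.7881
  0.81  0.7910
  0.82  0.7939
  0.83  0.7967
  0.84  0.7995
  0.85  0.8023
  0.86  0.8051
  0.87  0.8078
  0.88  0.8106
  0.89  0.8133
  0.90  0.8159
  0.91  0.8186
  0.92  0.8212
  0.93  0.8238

£30.76

σ√T = 0.23·√0.25 = 0.1150
d₁ = [ln(295/270) + (0.039 + 0.23²/2)·0.25] / 0.1150 = [0.0886 + 0.0164] / 0.1150 = 0.9123 ≈ 0.91
d₂ = d₁ − σ√T = 0.9123 − 0.1150 = 0.7973 ≈ 0.80
e^(−rT) = e^(−0.039·0.25) = 0.9903
N(d₁) = N(0.91) = 0.8186;  N(d₂) = N(0.80) = 0.7881
C = 295·0.8186 − 270·0.9903·0.7881 = 241.4870 − 210.7230 = 30.7640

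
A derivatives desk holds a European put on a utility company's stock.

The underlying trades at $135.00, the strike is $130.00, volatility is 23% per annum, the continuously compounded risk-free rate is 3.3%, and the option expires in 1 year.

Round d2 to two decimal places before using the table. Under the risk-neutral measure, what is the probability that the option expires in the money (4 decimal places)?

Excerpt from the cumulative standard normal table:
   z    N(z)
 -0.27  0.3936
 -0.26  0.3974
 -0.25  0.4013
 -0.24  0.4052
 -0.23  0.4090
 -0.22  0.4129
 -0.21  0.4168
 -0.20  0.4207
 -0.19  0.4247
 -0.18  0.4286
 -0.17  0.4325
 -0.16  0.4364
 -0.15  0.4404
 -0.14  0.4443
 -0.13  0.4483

σ√T = 0.23·√1 = 0.2300
d₁ = [ln(135/130) + (0.033 + ½·0.23²)·1] / (σ√T) = (0.0377 + 0.0595) / 0.2300 = 0.4226 ≈ 0.42
d₂ = 0.4226 − 0.2300 = 0.1926 ≈ 0.19
Pr(exercise) under Q = N(−d₂) = N(-0.19) = 0.4247

0.4247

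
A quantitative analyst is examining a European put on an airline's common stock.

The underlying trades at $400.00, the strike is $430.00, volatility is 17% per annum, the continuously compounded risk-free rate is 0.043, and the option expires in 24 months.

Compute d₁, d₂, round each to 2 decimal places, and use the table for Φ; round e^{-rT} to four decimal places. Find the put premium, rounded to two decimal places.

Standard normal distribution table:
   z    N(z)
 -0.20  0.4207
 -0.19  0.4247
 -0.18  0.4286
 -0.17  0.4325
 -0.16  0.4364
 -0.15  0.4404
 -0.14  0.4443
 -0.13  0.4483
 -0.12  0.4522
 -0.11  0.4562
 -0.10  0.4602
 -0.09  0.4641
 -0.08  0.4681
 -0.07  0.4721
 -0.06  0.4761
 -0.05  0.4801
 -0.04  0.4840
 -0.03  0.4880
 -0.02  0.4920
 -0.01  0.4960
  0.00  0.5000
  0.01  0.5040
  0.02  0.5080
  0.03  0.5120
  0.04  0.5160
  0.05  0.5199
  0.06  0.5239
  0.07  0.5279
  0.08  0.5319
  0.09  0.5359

T = 2;  σ√T = 0.2404
d₁ = [ln(400/430) + (0.043 + 0.17²/2)·2] / 0.2404 = [-0.0723 + 0.1149] / 0.2404 = 0.1771 which rounds to 0.18
d₂ = d₁ − σ√T = 0.1771 − 0.2404 = -0.0633 which rounds to -0.06
exp(−rT) = exp(−0.043·2) = 0.9176
P = 430·0.9176·N(0.06) − 400·N(-0.18) = 430·0.9176·0.5239 − 400·0.4286 = 206.7142 − 171.4400 = 35.2742

$35.27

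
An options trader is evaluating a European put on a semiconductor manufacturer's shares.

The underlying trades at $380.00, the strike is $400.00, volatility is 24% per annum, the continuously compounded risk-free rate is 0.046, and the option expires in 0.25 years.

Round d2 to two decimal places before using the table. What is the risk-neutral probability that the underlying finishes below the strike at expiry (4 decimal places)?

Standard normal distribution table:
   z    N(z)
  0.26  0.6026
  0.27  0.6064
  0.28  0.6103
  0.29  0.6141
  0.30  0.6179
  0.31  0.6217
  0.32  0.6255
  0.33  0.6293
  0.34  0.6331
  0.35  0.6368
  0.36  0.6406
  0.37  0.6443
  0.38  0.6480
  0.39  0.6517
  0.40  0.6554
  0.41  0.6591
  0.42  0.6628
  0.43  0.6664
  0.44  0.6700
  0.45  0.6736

T = 0.25;  σ√T = 0.1200
ln(S/K) + (r + σ²/2)T = ln(380/400) + (0.046 + 0.24²/2)·0.25 = -0.0513 + 0.0187 = -0.0326
d₁ = -0.0326 / 0.1200 = -0.2716 → -0.27
d₂ = d₁ − σ√T = -0.2716 − 0.1200 = -0.3916 → -0.39
Risk-neutral Pr[S_T < K] = N(−d₂) = N(0.39) = 0.6517

0.6517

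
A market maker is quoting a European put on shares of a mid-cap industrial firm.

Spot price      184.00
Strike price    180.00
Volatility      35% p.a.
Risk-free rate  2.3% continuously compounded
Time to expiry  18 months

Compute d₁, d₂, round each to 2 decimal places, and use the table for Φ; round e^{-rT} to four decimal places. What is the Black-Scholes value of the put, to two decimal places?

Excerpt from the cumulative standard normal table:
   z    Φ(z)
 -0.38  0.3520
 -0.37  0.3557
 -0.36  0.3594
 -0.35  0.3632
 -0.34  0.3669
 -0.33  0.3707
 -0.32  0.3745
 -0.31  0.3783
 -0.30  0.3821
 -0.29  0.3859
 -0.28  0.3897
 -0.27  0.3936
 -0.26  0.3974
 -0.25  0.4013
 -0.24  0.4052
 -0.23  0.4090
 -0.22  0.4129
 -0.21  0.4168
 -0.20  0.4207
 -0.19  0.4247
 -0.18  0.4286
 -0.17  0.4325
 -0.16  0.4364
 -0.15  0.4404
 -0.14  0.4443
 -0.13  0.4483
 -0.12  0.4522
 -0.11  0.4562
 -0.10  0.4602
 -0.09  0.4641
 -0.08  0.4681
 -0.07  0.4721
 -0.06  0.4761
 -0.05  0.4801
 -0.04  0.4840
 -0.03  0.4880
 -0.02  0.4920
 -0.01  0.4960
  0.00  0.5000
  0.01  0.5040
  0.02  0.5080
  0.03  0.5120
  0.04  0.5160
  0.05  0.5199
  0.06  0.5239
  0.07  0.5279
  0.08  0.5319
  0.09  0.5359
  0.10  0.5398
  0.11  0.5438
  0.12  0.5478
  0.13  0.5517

25.67

T = 1.5;  σ√T = 0.4287
d₁ = [ln(184/180) + (0.023 + ½·0.35²)·1.5] / (σ√T) = (0.0220 + 0.1264) / 0.4287 = 0.3461 which rounds to 0.35
d₂ = 0.3461 − 0.4287 = -0.0826 which rounds to -0.08
exp(−rT) = exp(−0.023·1.5) = 0.9661
N(−d₂) = N(0.08) = 0.5319;  N(−d₁) = N(-0.35) = 0.3632
P = 180·0.9661·0.5319 − 184·0.3632 = 92.4963 − 66.8288 = 25.6675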